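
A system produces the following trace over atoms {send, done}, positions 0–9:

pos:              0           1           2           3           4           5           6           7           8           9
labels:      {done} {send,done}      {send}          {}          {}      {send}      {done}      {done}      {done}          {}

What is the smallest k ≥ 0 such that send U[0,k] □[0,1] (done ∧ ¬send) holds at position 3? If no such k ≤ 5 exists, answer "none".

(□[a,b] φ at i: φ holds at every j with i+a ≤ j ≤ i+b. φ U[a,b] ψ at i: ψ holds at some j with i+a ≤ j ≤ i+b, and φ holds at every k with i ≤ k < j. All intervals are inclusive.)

Need earliest j ≥ 3 with □[0,1] (done ∧ ¬send), and send at every k in [3,j-1].
  j=3: rhs fails.
  j=4: rhs fails.
  j=5: rhs fails.
  j=6: rhs holds but lhs fails at k=3.
  j=7: rhs holds but lhs fails at k=3.
  j=8: rhs fails.
No witness within the range → none.

none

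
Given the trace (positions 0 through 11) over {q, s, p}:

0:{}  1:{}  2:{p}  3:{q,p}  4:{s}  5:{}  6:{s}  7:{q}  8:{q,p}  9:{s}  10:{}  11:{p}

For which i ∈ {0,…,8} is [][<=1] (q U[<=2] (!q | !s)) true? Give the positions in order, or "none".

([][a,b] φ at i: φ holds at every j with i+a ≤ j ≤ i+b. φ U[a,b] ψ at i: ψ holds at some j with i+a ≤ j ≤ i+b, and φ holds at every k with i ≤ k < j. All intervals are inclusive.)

Evaluate at each i in [0,8]:
  i=0: ✓ (all of [0,1])
  i=1: ✓ (all of [1,2])
  i=2: ✓ (all of [2,3])
  i=3: ✓ (all of [3,4])
  i=4: ✓ (all of [4,5])
  i=5: ✓ (all of [5,6])
  i=6: ✓ (all of [6,7])
  i=7: ✓ (all of [7,8])
  i=8: ✓ (all of [8,9])

0, 1, 2, 3, 4, 5, 6, 7, 8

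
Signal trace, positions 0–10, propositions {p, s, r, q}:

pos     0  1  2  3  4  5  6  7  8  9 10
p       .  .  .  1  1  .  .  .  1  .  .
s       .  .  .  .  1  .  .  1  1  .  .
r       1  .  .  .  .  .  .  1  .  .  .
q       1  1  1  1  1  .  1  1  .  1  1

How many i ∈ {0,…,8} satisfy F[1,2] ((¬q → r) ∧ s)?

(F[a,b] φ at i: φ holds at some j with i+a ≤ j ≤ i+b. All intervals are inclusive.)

4

Evaluate at each i in [0,8]:
  i=0: ✗ (none in [1,2])
  i=1: ✗ (none in [2,3])
  i=2: ✓ (witness j=4)
  i=3: ✓ (witness j=4)
  i=4: ✗ (none in [5,6])
  i=5: ✓ (witness j=7)
  i=6: ✓ (witness j=7)
  i=7: ✗ (none in [8,9])
  i=8: ✗ (none in [9,10])
Positions where it holds: {2, 3, 5, 6} → 4.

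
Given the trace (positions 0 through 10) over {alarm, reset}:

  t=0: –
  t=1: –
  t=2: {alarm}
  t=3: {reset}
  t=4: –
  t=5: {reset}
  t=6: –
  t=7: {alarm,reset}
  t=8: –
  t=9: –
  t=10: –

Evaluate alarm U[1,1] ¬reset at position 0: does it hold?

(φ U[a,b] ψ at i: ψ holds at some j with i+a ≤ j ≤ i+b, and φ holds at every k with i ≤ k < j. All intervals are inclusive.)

Need some j in [1,1] with ¬reset, and alarm at every k in [0,j-1].
  j=1: ¬reset holds, but alarm fails at k=0 → not this j.
No j in the window works → until fails.

No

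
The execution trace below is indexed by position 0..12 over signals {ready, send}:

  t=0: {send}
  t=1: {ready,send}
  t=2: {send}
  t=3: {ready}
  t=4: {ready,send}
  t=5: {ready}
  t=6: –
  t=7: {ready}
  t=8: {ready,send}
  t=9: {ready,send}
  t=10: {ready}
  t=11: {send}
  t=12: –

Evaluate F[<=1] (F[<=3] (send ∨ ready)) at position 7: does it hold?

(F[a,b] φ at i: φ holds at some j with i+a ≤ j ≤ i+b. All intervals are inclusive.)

Check F[<=3] (send ∨ ready) at each j in [7,8]:
  j=7: holds (witness at 7)
  j=8: holds (witness at 8)
Found at j=7 → formula holds.

Holds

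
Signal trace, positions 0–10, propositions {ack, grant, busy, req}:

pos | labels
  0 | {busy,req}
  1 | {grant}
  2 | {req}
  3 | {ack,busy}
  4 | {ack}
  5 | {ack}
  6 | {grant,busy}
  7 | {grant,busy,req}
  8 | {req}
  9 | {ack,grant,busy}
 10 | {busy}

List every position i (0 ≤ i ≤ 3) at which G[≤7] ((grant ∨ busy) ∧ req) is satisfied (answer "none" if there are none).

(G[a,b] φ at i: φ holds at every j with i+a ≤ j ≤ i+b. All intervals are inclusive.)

Evaluate at each i in [0,3]:
  i=0: ✗ (fails at j=1)
  i=1: ✗ (fails at j=1)
  i=2: ✗ (fails at j=2)
  i=3: ✗ (fails at j=3)

none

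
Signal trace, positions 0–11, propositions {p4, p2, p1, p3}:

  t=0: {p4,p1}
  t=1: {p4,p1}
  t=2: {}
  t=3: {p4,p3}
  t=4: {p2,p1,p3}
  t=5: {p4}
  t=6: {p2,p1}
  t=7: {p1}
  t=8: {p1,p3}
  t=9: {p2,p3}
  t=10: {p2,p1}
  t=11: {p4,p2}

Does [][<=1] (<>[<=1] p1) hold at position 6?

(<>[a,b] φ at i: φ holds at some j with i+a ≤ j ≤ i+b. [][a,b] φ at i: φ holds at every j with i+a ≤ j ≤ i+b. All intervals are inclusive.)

True

Check <>[<=1] p1 at every j in [6,7]:
  j=6: holds (witness at 6)
  j=7: holds (witness at 7)
All positions satisfy it → formula holds.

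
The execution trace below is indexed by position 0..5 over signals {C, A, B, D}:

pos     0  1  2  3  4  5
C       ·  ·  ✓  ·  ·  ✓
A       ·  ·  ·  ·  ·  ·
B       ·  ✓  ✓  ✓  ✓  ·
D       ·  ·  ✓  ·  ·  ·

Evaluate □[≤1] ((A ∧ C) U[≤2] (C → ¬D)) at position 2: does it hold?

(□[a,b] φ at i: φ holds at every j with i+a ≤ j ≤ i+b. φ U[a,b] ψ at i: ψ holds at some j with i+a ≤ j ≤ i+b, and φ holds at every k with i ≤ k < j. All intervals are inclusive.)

Check ((A ∧ C) U[≤2] (C → ¬D)) at every j in [2,3]:
  j=2: fails
  j=3: holds
Fails at j=2 → formula fails.

False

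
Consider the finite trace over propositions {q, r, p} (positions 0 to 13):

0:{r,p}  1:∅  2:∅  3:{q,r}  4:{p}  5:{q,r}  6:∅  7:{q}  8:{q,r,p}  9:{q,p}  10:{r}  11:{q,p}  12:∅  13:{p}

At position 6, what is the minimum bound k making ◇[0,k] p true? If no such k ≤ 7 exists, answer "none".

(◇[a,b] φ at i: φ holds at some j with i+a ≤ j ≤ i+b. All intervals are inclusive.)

Scan j = 6,7,… for p:
  j=6: fails
  j=7: fails
  j=8: holds
First hit at j=8, so smallest k = 8-6 = 2.

2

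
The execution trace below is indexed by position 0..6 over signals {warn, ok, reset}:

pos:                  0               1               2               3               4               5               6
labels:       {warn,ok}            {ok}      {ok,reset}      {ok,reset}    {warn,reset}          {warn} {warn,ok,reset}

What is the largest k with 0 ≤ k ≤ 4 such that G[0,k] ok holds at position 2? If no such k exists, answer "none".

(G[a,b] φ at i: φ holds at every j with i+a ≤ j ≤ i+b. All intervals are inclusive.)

1

ok must hold from j=2 onward; find where it first fails.
  j=2: holds
  j=3: holds
  j=4: fails
Holds on [2,3], so largest k = 1.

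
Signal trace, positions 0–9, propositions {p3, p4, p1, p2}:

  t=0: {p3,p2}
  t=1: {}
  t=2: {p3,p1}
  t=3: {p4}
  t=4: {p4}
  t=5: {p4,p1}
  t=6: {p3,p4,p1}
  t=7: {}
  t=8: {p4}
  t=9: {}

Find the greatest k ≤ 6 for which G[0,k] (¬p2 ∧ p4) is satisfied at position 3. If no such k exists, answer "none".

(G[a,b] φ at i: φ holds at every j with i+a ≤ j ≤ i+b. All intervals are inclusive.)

(¬p2 ∧ p4) must hold from j=3 onward; find where it first fails.
  j=3: holds
  j=4: holds
  j=5: holds
  j=6: holds
  j=7: fails
Holds on [3,6], so largest k = 3.

3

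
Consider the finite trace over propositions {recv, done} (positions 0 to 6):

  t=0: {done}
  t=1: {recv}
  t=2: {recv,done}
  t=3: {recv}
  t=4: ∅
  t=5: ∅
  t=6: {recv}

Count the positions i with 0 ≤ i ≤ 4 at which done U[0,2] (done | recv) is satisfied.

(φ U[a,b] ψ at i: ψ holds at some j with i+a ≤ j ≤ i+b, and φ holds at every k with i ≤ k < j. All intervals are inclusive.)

Evaluate at each i in [0,4]:
  i=0: ✓ (rhs at j=0)
  i=1: ✓ (rhs at j=1)
  i=2: ✓ (rhs at j=2)
  i=3: ✓ (rhs at j=3)
  i=4: ✗ (lhs fails at k=4 before rhs at j=6)
Positions where it holds: {0, 1, 2, 3} → 4.

4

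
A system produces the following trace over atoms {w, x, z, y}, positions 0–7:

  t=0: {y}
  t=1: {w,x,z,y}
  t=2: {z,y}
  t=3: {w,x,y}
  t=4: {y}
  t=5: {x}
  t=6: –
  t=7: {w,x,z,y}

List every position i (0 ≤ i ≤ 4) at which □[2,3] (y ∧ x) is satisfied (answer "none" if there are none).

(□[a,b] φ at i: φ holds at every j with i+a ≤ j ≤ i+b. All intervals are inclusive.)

none

Evaluate at each i in [0,4]:
  i=0: ✗ (fails at j=2)
  i=1: ✗ (fails at j=4)
  i=2: ✗ (fails at j=4)
  i=3: ✗ (fails at j=5)
  i=4: ✗ (fails at j=6)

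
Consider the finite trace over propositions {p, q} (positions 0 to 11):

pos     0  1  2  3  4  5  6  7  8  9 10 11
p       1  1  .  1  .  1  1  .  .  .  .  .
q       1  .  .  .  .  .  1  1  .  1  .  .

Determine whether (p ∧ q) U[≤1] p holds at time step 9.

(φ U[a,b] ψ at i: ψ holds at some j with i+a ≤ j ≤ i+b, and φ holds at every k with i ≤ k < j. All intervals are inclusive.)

No

Need some j in [9,10] with p, and (p ∧ q) at every k in [9,j-1].
  j=9: p false.
  j=10: p false.
No j in the window works → until fails.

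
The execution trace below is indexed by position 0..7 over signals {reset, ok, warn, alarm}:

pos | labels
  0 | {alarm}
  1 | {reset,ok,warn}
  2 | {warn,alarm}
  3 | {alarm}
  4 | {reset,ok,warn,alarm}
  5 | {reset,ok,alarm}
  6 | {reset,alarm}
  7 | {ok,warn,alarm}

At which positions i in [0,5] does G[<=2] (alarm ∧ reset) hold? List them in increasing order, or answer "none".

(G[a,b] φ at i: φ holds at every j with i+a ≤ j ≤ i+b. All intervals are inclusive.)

4

Evaluate at each i in [0,5]:
  i=0: ✗ (fails at j=0)
  i=1: ✗ (fails at j=1)
  i=2: ✗ (fails at j=2)
  i=3: ✗ (fails at j=3)
  i=4: ✓ (all of [4,6])
  i=5: ✗ (fails at j=7)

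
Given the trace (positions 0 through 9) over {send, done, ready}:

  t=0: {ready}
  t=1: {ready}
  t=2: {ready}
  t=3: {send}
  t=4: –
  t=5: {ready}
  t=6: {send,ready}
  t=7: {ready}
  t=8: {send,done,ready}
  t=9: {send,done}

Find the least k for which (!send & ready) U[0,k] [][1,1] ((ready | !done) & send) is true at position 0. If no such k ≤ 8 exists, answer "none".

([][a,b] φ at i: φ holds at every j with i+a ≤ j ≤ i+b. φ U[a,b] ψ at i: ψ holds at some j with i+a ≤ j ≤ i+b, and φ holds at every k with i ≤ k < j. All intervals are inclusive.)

Need earliest j ≥ 0 with [][1,1] ((ready | !done) & send), and (!send & ready) at every k in [0,j-1].
  j=0: rhs fails.
  j=1: rhs fails.
  j=2: rhs holds; lhs holds on [0,1]. k = 2.

2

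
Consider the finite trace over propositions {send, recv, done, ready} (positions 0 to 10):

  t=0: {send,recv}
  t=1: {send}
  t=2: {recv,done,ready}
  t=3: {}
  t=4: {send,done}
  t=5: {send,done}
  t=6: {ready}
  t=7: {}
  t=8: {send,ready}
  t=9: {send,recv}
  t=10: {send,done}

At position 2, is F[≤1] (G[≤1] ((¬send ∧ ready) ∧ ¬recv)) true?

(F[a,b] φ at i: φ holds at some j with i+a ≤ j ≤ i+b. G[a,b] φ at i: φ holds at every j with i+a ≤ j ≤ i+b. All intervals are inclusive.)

Does not hold

Check G[≤1] ((¬send ∧ ready) ∧ ¬recv) at each j in [2,3]:
  j=2: fails at 2
  j=3: fails at 3
No position in the window satisfies it → formula fails.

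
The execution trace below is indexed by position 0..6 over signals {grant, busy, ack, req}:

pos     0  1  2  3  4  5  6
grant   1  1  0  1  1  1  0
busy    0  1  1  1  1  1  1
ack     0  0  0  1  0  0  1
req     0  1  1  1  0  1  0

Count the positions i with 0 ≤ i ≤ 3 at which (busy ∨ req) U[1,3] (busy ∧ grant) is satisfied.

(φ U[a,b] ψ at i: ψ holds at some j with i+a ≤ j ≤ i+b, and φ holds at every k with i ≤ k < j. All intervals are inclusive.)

Evaluate at each i in [0,3]:
  i=0: ✗ (lhs fails at k=0 before rhs at j=1)
  i=1: ✓ (rhs at j=3; lhs holds on [1,2])
  i=2: ✓ (rhs at j=3; lhs holds on [2,2])
  i=3: ✓ (rhs at j=4; lhs holds on [3,3])
Positions where it holds: {1, 2, 3} → 3.

3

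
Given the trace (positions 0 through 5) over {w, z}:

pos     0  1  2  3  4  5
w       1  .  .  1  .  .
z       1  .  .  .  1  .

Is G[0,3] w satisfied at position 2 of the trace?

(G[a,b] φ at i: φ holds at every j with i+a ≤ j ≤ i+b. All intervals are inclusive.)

Does not hold

Check w at every j in [2,5]:
  j=2: false
  j=3: true
  j=4: false
  j=5: false
Fails at j=2 → formula fails.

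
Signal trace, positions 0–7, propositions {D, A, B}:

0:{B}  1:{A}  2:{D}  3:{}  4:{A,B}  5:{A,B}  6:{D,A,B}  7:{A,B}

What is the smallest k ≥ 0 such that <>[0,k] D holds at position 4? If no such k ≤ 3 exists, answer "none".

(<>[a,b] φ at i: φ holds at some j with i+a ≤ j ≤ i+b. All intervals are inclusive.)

Scan j = 4,5,… for D:
  j=4: fails
  j=5: fails
  j=6: holds
First hit at j=6, so smallest k = 6-4 = 2.

2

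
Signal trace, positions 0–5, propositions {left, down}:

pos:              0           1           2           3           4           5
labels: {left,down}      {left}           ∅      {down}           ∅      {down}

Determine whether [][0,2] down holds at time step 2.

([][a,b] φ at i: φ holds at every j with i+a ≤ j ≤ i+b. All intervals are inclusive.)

No

Check down at every j in [2,4]:
  j=2: false
  j=3: true
  j=4: false
Fails at j=2 → formula fails.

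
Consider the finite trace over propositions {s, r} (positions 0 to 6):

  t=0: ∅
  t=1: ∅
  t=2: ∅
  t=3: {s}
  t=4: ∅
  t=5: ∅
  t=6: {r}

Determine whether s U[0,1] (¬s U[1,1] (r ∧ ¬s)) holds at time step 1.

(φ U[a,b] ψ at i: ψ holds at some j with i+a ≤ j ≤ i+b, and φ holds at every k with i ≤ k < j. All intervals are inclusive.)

Need some j in [1,2] with (¬s U[1,1] (r ∧ ¬s)), and s at every k in [1,j-1].
  j=1: (¬s U[1,1] (r ∧ ¬s)) — fails.
  j=2: (¬s U[1,1] (r ∧ ¬s)) — fails.
No j in the window works → until fails.

False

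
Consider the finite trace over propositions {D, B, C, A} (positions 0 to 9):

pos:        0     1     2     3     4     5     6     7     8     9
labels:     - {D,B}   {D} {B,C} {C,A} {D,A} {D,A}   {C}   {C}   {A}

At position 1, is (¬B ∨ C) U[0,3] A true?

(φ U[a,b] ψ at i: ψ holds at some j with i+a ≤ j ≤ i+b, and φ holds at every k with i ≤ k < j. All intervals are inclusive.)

No

Need some j in [1,4] with A, and (¬B ∨ C) at every k in [1,j-1].
  j=1: A false.
  j=2: A false.
  j=3: A false.
  j=4: A holds, but (¬B ∨ C) fails at k=1 → not this j.
No j in the window works → until fails.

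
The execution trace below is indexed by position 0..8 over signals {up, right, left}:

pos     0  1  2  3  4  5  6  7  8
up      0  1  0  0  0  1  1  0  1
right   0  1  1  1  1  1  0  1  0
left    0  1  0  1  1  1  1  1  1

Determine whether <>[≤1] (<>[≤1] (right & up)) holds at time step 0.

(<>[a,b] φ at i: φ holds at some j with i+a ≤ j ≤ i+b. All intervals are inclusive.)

Yes

Check <>[≤1] (right & up) at each j in [0,1]:
  j=0: holds (witness at 1)
  j=1: holds (witness at 1)
Found at j=0 → formula holds.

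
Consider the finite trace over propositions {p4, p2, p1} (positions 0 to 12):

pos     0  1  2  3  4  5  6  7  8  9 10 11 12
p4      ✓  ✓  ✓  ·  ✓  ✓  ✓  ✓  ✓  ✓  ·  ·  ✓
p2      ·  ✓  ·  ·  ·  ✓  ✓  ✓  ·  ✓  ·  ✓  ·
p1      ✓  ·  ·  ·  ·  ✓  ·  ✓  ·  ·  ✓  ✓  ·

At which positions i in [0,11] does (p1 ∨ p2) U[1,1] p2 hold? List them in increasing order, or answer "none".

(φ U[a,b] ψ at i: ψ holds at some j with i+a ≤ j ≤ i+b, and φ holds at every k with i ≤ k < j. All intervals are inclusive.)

0, 5, 6, 10

Evaluate at each i in [0,11]:
  i=0: ✓ (rhs at j=1; lhs holds on [0,0])
  i=1: ✗ (no rhs in [2,2])
  i=2: ✗ (no rhs in [3,3])
  i=3: ✗ (no rhs in [4,4])
  i=4: ✗ (lhs fails at k=4 before rhs at j=5)
  i=5: ✓ (rhs at j=6; lhs holds on [5,5])
  i=6: ✓ (rhs at j=7; lhs holds on [6,6])
  i=7: ✗ (no rhs in [8,8])
  i=8: ✗ (lhs fails at k=8 before rhs at j=9)
  i=9: ✗ (no rhs in [10,10])
  i=10: ✓ (rhs at j=11; lhs holds on [10,10])
  i=11: ✗ (no rhs in [12,12])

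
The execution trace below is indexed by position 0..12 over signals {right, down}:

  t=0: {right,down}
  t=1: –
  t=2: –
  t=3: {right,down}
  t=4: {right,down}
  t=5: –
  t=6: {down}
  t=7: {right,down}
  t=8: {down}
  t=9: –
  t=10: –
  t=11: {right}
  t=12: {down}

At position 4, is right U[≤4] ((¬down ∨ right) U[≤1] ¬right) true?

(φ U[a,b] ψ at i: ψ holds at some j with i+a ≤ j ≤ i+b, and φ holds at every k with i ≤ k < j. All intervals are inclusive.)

Need some j in [4,8] with ((¬down ∨ right) U[≤1] ¬right), and right at every k in [4,j-1].
  j=4: ((¬down ∨ right) U[≤1] ¬right) holds; no prefix to check → satisfied.

True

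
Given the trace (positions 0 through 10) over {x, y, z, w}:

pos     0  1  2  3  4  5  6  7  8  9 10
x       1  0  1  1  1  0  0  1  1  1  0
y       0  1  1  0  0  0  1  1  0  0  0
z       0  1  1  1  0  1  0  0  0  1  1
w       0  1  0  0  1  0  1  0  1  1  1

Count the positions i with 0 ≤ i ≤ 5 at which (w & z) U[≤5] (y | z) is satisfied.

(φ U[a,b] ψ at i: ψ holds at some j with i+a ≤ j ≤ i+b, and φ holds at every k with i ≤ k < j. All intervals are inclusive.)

Evaluate at each i in [0,5]:
  i=0: ✗ (lhs fails at k=0 before rhs at j=1)
  i=1: ✓ (rhs at j=1)
  i=2: ✓ (rhs at j=2)
  i=3: ✓ (rhs at j=3)
  i=4: ✗ (lhs fails at k=4 before rhs at j=5)
  i=5: ✓ (rhs at j=5)
Positions where it holds: {1, 2, 3, 5} → 4.

4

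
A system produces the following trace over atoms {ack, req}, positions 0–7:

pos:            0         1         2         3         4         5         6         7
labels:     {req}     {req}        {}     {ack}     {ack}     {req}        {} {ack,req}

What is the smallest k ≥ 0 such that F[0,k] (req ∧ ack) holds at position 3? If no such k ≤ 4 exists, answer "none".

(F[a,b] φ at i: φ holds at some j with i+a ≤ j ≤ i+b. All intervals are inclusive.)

Scan j = 3,4,… for (req ∧ ack):
  j=3: fails
  j=4: fails
  j=5: fails
  j=6: fails
  j=7: holds
First hit at j=7, so smallest k = 7-3 = 4.

4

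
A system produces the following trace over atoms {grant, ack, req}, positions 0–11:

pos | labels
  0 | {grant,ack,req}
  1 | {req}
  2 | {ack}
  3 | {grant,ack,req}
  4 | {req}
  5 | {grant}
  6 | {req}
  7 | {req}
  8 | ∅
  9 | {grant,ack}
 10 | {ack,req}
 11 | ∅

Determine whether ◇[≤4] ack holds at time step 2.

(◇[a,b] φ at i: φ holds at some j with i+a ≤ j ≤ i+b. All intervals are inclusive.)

Check ack at each j in [2,6]:
  j=2: true
  j=3: true
  j=4: false
  j=5: false
  j=6: false
Found at j=2 → formula holds.

Yes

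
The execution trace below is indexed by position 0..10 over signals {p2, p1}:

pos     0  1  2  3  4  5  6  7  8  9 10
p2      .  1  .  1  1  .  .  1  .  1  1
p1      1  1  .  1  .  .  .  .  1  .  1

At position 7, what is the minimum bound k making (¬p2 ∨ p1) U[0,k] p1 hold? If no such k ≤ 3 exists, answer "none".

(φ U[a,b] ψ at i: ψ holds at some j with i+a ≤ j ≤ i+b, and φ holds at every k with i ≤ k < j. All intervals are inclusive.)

none

Need earliest j ≥ 7 with p1, and (¬p2 ∨ p1) at every k in [7,j-1].
  j=7: rhs fails.
  j=8: rhs holds but lhs fails at k=7.
  j=9: rhs fails.
  j=10: rhs holds but lhs fails at k=7.
No witness within the range → none.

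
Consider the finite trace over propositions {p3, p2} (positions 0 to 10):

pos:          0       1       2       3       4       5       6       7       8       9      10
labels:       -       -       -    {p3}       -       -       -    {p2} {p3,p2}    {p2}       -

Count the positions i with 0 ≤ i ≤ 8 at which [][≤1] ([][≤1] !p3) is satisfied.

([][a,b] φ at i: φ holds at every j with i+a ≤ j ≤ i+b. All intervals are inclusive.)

Evaluate at each i in [0,8]:
  i=0: ✓ (all of [0,1])
  i=1: ✗ (fails at j=2)
  i=2: ✗ (fails at j=2)
  i=3: ✗ (fails at j=3)
  i=4: ✓ (all of [4,5])
  i=5: ✓ (all of [5,6])
  i=6: ✗ (fails at j=7)
  i=7: ✗ (fails at j=7)
  i=8: ✗ (fails at j=8)
Positions where it holds: {0, 4, 5} → 3.

3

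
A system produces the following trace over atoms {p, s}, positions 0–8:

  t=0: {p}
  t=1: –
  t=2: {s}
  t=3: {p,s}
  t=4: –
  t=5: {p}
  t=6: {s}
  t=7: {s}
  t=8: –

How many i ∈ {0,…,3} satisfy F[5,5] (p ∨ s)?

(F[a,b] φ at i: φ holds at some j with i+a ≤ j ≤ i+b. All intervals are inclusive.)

3

Evaluate at each i in [0,3]:
  i=0: ✓ (witness j=5)
  i=1: ✓ (witness j=6)
  i=2: ✓ (witness j=7)
  i=3: ✗ (none in [8,8])
Positions where it holds: {0, 1, 2} → 3.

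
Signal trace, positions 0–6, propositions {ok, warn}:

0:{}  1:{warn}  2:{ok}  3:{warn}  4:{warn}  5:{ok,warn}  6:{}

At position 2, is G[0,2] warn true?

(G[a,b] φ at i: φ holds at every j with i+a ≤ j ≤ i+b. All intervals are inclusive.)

Check warn at every j in [2,4]:
  j=2: false
  j=3: true
  j=4: true
Fails at j=2 → formula fails.

No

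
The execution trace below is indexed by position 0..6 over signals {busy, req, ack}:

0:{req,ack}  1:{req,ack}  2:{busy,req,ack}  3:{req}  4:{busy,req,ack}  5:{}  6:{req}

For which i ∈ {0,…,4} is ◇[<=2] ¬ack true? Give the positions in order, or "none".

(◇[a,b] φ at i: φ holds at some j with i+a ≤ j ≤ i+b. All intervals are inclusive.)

Evaluate at each i in [0,4]:
  i=0: ✗ (none in [0,2])
  i=1: ✓ (witness j=3)
  i=2: ✓ (witness j=3)
  i=3: ✓ (witness j=3)
  i=4: ✓ (witness j=5)

1, 2, 3, 4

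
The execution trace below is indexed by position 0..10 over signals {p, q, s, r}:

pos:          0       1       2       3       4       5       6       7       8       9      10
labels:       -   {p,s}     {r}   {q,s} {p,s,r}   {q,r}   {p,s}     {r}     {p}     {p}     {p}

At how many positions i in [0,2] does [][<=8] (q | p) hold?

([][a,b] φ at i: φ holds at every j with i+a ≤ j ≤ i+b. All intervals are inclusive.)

Evaluate at each i in [0,2]:
  i=0: ✗ (fails at j=0)
  i=1: ✗ (fails at j=2)
  i=2: ✗ (fails at j=2)
Positions where it holds: {} → 0.

0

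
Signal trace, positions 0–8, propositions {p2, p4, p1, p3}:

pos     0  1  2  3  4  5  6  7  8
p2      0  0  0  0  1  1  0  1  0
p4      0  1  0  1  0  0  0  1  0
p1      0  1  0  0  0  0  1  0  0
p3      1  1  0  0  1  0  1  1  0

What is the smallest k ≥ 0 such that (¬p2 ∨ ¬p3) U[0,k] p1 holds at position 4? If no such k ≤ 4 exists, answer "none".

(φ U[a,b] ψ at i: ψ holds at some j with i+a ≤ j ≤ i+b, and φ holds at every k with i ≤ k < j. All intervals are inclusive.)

Need earliest j ≥ 4 with p1, and (¬p2 ∨ ¬p3) at every k in [4,j-1].
  j=4: rhs fails.
  j=5: rhs fails.
  j=6: rhs holds but lhs fails at k=4.
  j=7: rhs fails.
  j=8: rhs fails.
No witness within the range → none.

none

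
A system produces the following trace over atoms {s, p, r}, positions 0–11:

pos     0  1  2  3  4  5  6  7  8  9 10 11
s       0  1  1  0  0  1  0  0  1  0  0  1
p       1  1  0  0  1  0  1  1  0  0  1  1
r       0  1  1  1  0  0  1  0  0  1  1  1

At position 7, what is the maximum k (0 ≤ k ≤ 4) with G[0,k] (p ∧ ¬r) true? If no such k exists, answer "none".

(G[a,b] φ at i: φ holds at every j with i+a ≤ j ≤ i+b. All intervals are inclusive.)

0

(p ∧ ¬r) must hold from j=7 onward; find where it first fails.
  j=7: holds
  j=8: fails
Holds on [7,7], so largest k = 0.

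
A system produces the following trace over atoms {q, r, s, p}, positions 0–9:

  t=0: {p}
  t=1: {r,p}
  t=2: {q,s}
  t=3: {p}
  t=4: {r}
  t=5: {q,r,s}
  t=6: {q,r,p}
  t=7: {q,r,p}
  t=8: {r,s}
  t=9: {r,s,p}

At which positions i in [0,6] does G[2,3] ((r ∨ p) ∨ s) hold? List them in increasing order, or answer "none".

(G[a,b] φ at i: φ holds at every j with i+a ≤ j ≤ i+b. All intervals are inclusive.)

Evaluate at each i in [0,6]:
  i=0: ✓ (all of [2,3])
  i=1: ✓ (all of [3,4])
  i=2: ✓ (all of [4,5])
  i=3: ✓ (all of [5,6])
  i=4: ✓ (all of [6,7])
  i=5: ✓ (all of [7,8])
  i=6: ✓ (all of [8,9])

0, 1, 2, 3, 4, 5, 6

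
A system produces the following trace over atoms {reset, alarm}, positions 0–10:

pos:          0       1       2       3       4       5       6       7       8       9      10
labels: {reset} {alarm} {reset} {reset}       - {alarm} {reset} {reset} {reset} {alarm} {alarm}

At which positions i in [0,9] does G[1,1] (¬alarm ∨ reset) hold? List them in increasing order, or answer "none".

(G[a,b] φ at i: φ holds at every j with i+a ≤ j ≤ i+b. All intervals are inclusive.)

Evaluate at each i in [0,9]:
  i=0: ✗ (fails at j=1)
  i=1: ✓ (all of [2,2])
  i=2: ✓ (all of [3,3])
  i=3: ✓ (all of [4,4])
  i=4: ✗ (fails at j=5)
  i=5: ✓ (all of [6,6])
  i=6: ✓ (all of [7,7])
  i=7: ✓ (all of [8,8])
  i=8: ✗ (fails at j=9)
  i=9: ✗ (fails at j=10)

1, 2, 3, 5, 6, 7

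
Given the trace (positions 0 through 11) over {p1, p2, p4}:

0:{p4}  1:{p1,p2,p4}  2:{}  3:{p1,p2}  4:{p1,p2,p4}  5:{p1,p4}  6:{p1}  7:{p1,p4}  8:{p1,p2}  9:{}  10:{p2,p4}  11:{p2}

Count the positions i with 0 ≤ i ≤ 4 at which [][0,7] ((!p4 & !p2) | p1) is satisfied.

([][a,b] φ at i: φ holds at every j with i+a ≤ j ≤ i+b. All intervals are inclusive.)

Evaluate at each i in [0,4]:
  i=0: ✗ (fails at j=0)
  i=1: ✓ (all of [1,8])
  i=2: ✓ (all of [2,9])
  i=3: ✗ (fails at j=10)
  i=4: ✗ (fails at j=10)
Positions where it holds: {1, 2} → 2.

2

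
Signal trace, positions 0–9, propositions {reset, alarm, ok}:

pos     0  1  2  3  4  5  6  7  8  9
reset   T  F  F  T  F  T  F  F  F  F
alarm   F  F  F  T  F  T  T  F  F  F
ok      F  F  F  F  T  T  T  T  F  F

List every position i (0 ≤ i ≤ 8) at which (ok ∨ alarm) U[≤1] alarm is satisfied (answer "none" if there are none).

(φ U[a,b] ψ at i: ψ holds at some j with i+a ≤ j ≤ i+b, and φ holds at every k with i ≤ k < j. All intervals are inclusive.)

Evaluate at each i in [0,8]:
  i=0: ✗ (no rhs in [0,1])
  i=1: ✗ (no rhs in [1,2])
  i=2: ✗ (lhs fails at k=2 before rhs at j=3)
  i=3: ✓ (rhs at j=3)
  i=4: ✓ (rhs at j=5; lhs holds on [4,4])
  i=5: ✓ (rhs at j=5)
  i=6: ✓ (rhs at j=6)
  i=7: ✗ (no rhs in [7,8])
  i=8: ✗ (no rhs in [8,9])

3, 4, 5, 6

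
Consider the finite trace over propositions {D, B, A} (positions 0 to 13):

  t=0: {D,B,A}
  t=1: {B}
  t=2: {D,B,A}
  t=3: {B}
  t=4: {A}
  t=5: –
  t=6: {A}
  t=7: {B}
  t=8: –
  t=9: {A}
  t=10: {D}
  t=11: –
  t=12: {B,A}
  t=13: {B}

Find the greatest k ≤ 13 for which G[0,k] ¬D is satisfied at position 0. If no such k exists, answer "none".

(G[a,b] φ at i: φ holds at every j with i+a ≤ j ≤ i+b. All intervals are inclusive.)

¬D must hold from j=0 onward; find where it first fails.
  j=0: fails → no k works.

none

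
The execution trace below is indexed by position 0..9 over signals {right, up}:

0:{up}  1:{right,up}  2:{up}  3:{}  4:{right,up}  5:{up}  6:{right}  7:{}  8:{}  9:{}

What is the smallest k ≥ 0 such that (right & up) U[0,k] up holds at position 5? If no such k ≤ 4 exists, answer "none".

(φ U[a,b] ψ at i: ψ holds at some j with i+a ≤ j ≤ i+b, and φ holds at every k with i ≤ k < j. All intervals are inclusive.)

Need earliest j ≥ 5 with up, and (right & up) at every k in [5,j-1].
  j=5: rhs holds (empty prefix). k = 0.

0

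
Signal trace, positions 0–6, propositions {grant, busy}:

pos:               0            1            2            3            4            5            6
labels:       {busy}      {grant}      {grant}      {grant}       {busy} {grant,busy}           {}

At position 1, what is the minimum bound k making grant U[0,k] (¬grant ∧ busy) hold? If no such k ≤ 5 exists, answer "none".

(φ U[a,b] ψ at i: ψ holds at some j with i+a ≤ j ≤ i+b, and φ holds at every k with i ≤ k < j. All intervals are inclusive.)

3

Need earliest j ≥ 1 with (¬grant ∧ busy), and grant at every k in [1,j-1].
  j=1: rhs fails.
  j=2: rhs fails.
  j=3: rhs fails.
  j=4: rhs holds; lhs holds on [1,3]. k = 3.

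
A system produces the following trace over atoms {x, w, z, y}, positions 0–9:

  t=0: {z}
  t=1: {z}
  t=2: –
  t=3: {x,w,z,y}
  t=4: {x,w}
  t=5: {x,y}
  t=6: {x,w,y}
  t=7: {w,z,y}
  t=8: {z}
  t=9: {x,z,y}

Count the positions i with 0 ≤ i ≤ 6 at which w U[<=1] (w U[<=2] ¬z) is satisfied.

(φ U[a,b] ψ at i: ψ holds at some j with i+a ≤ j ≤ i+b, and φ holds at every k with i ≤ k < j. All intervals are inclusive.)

Evaluate at each i in [0,6]:
  i=0: ✗ (no rhs in [0,1])
  i=1: ✗ (lhs fails at k=1 before rhs at j=2)
  i=2: ✓ (rhs at j=2)
  i=3: ✓ (rhs at j=3)
  i=4: ✓ (rhs at j=4)
  i=5: ✓ (rhs at j=5)
  i=6: ✓ (rhs at j=6)
Positions where it holds: {2, 3, 4, 5, 6} → 5.

5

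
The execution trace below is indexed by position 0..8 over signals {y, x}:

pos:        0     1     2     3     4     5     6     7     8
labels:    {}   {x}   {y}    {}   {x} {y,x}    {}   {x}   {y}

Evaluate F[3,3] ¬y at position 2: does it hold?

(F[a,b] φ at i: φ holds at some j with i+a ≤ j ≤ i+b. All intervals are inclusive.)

Check ¬y at each j in [5,5]:
  j=5: false
No position in the window satisfies it → formula fails.

False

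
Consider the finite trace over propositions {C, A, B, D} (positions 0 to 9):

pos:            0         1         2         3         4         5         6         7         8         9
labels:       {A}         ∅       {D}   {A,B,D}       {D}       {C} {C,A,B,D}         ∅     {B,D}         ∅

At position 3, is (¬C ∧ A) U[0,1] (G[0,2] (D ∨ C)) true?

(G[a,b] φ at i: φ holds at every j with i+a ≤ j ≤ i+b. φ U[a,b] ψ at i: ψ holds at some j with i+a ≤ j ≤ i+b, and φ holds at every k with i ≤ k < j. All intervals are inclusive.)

Need some j in [3,4] with G[0,2] (D ∨ C), and (¬C ∧ A) at every k in [3,j-1].
  j=3: G[0,2] (D ∨ C) holds; no prefix to check → satisfied.

Holds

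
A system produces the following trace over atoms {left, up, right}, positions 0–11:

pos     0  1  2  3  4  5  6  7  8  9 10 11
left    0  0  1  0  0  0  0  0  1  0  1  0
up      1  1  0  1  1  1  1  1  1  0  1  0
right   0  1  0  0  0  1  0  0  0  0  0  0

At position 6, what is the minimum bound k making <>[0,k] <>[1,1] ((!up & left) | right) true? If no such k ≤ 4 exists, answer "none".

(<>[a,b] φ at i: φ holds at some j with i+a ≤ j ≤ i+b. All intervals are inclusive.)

Scan j = 6,7,… for <>[1,1] ((!up & left) | right):
  j=6: fails
  j=7: fails
  j=8: fails
  j=9: fails
  j=10: fails
No j in [6,10] satisfies it → none.

none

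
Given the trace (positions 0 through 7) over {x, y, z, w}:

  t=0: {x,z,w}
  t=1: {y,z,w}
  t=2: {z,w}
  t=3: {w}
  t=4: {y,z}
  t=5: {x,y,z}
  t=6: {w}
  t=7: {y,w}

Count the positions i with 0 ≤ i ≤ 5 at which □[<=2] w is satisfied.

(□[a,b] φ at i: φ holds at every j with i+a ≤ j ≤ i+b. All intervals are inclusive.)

Evaluate at each i in [0,5]:
  i=0: ✓ (all of [0,2])
  i=1: ✓ (all of [1,3])
  i=2: ✗ (fails at j=4)
  i=3: ✗ (fails at j=4)
  i=4: ✗ (fails at j=4)
  i=5: ✗ (fails at j=5)
Positions where it holds: {0, 1} → 2.

2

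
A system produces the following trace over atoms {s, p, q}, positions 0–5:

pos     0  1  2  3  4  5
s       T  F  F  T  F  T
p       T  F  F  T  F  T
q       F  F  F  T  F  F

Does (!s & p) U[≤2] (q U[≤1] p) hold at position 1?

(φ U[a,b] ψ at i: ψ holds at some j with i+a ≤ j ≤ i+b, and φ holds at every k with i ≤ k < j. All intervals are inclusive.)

False

Need some j in [1,3] with (q U[≤1] p), and (!s & p) at every k in [1,j-1].
  j=1: (q U[≤1] p) — fails.
  j=2: (q U[≤1] p) — fails.
  j=3: (q U[≤1] p) holds, but (!s & p) fails at k=1 → not this j.
No j in the window works → until fails.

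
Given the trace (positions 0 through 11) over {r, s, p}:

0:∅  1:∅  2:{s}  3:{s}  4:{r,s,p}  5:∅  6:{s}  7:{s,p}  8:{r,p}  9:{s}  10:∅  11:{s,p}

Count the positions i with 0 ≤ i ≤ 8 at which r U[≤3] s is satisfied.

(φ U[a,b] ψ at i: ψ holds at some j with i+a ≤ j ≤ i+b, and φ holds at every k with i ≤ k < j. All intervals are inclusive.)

Evaluate at each i in [0,8]:
  i=0: ✗ (lhs fails at k=0 before rhs at j=2)
  i=1: ✗ (lhs fails at k=1 before rhs at j=2)
  i=2: ✓ (rhs at j=2)
  i=3: ✓ (rhs at j=3)
  i=4: ✓ (rhs at j=4)
  i=5: ✗ (lhs fails at k=5 before rhs at j=6)
  i=6: ✓ (rhs at j=6)
  i=7: ✓ (rhs at j=7)
  i=8: ✓ (rhs at j=9; lhs holds on [8,8])
Positions where it holds: {2, 3, 4, 6, 7, 8} → 6.

6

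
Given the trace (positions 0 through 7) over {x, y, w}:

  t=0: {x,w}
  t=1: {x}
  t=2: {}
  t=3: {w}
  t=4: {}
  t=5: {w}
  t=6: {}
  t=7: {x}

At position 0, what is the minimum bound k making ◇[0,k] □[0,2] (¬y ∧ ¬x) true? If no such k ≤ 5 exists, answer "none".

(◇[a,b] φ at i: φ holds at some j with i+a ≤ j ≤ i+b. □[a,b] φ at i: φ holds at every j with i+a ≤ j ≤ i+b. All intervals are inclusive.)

2

Scan j = 0,1,… for □[0,2] (¬y ∧ ¬x):
  j=0: fails
  j=1: fails
  j=2: holds
First hit at j=2, so smallest k = 2-0 = 2.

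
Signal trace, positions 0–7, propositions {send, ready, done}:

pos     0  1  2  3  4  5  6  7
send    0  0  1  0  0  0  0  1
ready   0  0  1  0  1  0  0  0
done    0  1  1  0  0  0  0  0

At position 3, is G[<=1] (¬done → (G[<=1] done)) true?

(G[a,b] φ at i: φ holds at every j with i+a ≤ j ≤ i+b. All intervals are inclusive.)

Does not hold

Check (¬done → (G[<=1] done)) at every j in [3,4]:
  j=3: antecedent true; consequent fails at 3 → ✗
  j=4: antecedent true; consequent fails at 4 → ✗
Fails at j=3 → formula fails.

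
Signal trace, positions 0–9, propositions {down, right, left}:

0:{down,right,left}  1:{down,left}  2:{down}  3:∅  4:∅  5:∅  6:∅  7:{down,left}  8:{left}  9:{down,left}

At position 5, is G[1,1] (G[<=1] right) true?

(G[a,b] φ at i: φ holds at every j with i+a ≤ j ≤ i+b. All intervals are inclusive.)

Check G[<=1] right at every j in [6,6]:
  j=6: fails at 6
Fails at j=6 → formula fails.

No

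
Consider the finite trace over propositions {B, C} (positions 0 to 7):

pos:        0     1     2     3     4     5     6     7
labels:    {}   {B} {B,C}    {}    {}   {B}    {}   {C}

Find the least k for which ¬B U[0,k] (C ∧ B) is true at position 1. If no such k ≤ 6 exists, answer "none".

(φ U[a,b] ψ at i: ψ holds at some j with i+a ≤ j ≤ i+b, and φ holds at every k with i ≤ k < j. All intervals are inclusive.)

Need earliest j ≥ 1 with (C ∧ B), and ¬B at every k in [1,j-1].
  j=1: rhs fails.
  j=2: rhs holds but lhs fails at k=1.
  j=3: rhs fails.
  j=4: rhs fails.
  j=5: rhs fails.
  j=6: rhs fails.
  j=7: rhs fails.
No witness within the range → none.

none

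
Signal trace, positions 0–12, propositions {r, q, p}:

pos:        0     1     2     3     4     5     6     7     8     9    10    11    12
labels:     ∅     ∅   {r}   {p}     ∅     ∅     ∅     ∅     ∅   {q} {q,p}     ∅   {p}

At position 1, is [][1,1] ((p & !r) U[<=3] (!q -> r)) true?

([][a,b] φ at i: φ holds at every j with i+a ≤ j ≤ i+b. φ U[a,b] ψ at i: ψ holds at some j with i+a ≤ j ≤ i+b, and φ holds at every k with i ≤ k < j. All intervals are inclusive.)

Check ((p & !r) U[<=3] (!q -> r)) at every j in [2,2]:
  j=2: holds
All positions satisfy it → formula holds.

Yes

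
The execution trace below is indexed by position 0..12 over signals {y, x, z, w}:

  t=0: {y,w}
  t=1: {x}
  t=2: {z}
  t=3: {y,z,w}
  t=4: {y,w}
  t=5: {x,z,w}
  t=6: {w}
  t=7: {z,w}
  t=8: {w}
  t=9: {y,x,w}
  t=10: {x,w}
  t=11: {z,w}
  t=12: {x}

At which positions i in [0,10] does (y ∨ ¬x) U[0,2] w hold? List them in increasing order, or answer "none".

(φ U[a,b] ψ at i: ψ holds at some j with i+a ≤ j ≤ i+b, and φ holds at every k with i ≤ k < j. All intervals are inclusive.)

Evaluate at each i in [0,10]:
  i=0: ✓ (rhs at j=0)
  i=1: ✗ (lhs fails at k=1 before rhs at j=3)
  i=2: ✓ (rhs at j=3; lhs holds on [2,2])
  i=3: ✓ (rhs at j=3)
  i=4: ✓ (rhs at j=4)
  i=5: ✓ (rhs at j=5)
  i=6: ✓ (rhs at j=6)
  i=7: ✓ (rhs at j=7)
  i=8: ✓ (rhs at j=8)
  i=9: ✓ (rhs at j=9)
  i=10: ✓ (rhs at j=10)

0, 2, 3, 4, 5, 6, 7, 8, 9, 10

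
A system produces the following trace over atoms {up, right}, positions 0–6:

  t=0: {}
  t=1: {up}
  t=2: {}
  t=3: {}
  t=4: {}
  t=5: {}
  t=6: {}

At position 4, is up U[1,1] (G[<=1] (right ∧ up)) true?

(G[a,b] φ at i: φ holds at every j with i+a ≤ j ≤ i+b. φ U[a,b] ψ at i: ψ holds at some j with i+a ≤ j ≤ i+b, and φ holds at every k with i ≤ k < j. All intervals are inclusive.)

Need some j in [5,5] with G[<=1] (right ∧ up), and up at every k in [4,j-1].
  j=5: G[<=1] (right ∧ up) — fails at 5.
No j in the window works → until fails.

No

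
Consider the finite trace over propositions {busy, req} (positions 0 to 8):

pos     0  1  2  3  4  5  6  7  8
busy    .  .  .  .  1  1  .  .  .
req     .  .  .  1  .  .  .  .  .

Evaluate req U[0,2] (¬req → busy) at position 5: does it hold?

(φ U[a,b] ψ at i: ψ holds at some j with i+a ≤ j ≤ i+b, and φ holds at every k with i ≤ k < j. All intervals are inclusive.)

Need some j in [5,7] with (¬req → busy), and req at every k in [5,j-1].
  j=5: (¬req → busy) holds; no prefix to check → satisfied.

Yes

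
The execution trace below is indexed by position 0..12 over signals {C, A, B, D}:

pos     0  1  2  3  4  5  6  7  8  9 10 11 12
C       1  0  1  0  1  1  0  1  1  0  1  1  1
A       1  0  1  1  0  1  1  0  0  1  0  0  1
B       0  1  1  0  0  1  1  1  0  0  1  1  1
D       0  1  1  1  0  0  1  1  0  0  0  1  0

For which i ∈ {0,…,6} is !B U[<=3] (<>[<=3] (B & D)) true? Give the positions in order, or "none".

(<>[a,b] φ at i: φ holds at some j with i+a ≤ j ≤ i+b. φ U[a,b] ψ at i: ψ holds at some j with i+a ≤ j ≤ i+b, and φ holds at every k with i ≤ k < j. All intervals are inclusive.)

Evaluate at each i in [0,6]:
  i=0: ✓ (rhs at j=0)
  i=1: ✓ (rhs at j=1)
  i=2: ✓ (rhs at j=2)
  i=3: ✓ (rhs at j=3)
  i=4: ✓ (rhs at j=4)
  i=5: ✓ (rhs at j=5)
  i=6: ✓ (rhs at j=6)

0, 1, 2, 3, 4, 5, 6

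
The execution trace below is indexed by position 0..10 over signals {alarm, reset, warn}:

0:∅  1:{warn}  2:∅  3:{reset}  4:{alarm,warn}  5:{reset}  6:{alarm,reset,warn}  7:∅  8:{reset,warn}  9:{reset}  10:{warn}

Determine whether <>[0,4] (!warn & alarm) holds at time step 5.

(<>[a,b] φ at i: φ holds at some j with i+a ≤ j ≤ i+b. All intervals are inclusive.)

No

Check (!warn & alarm) at each j in [5,9]:
  j=5: false
  j=6: false
  j=7: false
  j=8: false
  j=9: false
No position in the window satisfies it → formula fails.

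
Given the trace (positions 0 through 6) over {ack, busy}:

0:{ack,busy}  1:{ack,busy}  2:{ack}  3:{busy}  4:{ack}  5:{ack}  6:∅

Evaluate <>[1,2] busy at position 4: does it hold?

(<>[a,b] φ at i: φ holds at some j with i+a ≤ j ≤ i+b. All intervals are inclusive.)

False

Check busy at each j in [5,6]:
  j=5: false
  j=6: false
No position in the window satisfies it → formula fails.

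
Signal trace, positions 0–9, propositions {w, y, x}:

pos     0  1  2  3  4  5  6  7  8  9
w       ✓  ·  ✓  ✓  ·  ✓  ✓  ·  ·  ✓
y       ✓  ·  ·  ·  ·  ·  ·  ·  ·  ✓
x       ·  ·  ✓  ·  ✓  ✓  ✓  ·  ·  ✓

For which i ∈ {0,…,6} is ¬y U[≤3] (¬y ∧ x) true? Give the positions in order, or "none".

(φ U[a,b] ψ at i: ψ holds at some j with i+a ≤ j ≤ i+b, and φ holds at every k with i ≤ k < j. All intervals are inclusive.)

1, 2, 3, 4, 5, 6

Evaluate at each i in [0,6]:
  i=0: ✗ (lhs fails at k=0 before rhs at j=2)
  i=1: ✓ (rhs at j=2; lhs holds on [1,1])
  i=2: ✓ (rhs at j=2)
  i=3: ✓ (rhs at j=4; lhs holds on [3,3])
  i=4: ✓ (rhs at j=4)
  i=5: ✓ (rhs at j=5)
  i=6: ✓ (rhs at j=6)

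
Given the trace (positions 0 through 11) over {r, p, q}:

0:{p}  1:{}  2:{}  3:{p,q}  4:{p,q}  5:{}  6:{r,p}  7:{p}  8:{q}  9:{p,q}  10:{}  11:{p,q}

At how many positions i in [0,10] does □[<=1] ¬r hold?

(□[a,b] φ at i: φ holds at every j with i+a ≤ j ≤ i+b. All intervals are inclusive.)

Evaluate at each i in [0,10]:
  i=0: ✓ (all of [0,1])
  i=1: ✓ (all of [1,2])
  i=2: ✓ (all of [2,3])
  i=3: ✓ (all of [3,4])
  i=4: ✓ (all of [4,5])
  i=5: ✗ (fails at j=6)
  i=6: ✗ (fails at j=6)
  i=7: ✓ (all of [7,8])
  i=8: ✓ (all of [8,9])
  i=9: ✓ (all of [9,10])
  i=10: ✓ (all of [10,11])
Positions where it holds: {0, 1, 2, 3, 4, 7, 8, 9, 10} → 9.

9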